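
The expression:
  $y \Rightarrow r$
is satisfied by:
  {r: True, y: False}
  {y: False, r: False}
  {y: True, r: True}


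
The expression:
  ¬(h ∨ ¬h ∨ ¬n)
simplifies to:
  False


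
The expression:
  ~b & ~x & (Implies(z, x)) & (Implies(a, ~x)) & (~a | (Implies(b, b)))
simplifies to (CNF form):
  ~b & ~x & ~z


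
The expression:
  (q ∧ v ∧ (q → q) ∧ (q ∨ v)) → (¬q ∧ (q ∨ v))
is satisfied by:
  {v: False, q: False}
  {q: True, v: False}
  {v: True, q: False}


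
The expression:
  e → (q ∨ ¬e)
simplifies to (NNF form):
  q ∨ ¬e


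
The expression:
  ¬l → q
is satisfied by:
  {q: True, l: True}
  {q: True, l: False}
  {l: True, q: False}


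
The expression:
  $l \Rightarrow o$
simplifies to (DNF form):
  $o \vee \neg l$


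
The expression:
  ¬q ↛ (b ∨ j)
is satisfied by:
  {q: False, j: False, b: False}


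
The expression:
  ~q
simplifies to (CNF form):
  ~q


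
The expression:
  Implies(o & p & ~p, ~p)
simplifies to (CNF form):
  True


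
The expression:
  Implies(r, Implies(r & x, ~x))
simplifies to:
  ~r | ~x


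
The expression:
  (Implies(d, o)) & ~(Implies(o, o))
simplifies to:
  False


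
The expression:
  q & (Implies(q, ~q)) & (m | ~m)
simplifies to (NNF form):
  False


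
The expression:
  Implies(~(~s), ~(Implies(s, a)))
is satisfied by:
  {s: False, a: False}
  {a: True, s: False}
  {s: True, a: False}


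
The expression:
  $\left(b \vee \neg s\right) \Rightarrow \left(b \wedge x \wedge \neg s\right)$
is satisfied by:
  {s: True, x: True, b: False}
  {s: True, x: False, b: False}
  {b: True, x: True, s: False}


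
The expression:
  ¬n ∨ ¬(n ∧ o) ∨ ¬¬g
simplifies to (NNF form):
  g ∨ ¬n ∨ ¬o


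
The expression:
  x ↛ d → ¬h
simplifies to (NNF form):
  d ∨ ¬h ∨ ¬x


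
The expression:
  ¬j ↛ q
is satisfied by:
  {q: False, j: False}


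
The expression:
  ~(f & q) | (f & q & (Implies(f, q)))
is always true.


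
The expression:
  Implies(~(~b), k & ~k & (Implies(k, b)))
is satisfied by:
  {b: False}


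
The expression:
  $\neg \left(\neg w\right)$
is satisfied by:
  {w: True}


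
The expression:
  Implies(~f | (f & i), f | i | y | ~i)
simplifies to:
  True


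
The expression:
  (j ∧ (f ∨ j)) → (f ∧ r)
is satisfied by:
  {f: True, r: True, j: False}
  {f: True, r: False, j: False}
  {r: True, f: False, j: False}
  {f: False, r: False, j: False}
  {j: True, f: True, r: True}


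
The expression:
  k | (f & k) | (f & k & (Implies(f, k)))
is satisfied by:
  {k: True}


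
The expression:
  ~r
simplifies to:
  ~r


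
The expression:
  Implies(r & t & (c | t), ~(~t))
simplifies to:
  True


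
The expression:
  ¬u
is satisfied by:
  {u: False}


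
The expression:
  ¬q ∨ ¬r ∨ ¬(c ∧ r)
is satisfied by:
  {c: False, q: False, r: False}
  {r: True, c: False, q: False}
  {q: True, c: False, r: False}
  {r: True, q: True, c: False}
  {c: True, r: False, q: False}
  {r: True, c: True, q: False}
  {q: True, c: True, r: False}


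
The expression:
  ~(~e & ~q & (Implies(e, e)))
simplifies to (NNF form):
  e | q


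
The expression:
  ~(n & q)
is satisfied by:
  {q: False, n: False}
  {n: True, q: False}
  {q: True, n: False}


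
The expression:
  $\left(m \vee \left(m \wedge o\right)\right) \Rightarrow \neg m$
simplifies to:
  $\neg m$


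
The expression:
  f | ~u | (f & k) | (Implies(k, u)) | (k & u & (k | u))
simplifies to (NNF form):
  True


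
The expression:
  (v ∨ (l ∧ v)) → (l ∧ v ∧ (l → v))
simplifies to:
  l ∨ ¬v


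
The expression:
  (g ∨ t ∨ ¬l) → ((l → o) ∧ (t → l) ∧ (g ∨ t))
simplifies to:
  (g ∨ l) ∧ (l ∨ ¬t) ∧ (o ∨ ¬t) ∧ (o ∨ ¬g ∨ ¬l)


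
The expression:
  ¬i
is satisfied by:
  {i: False}


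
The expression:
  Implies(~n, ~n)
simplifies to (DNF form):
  True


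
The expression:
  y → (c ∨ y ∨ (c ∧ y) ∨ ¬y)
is always true.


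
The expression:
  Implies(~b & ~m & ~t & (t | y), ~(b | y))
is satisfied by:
  {b: True, t: True, m: True, y: False}
  {b: True, t: True, m: False, y: False}
  {b: True, m: True, t: False, y: False}
  {b: True, m: False, t: False, y: False}
  {t: True, m: True, b: False, y: False}
  {t: True, b: False, m: False, y: False}
  {t: False, m: True, b: False, y: False}
  {t: False, b: False, m: False, y: False}
  {b: True, y: True, t: True, m: True}
  {b: True, y: True, t: True, m: False}
  {b: True, y: True, m: True, t: False}
  {b: True, y: True, m: False, t: False}
  {y: True, t: True, m: True, b: False}
  {y: True, t: True, m: False, b: False}
  {y: True, m: True, t: False, b: False}


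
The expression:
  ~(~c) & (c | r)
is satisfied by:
  {c: True}


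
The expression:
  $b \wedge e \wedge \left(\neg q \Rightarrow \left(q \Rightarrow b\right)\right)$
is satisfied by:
  {e: True, b: True}


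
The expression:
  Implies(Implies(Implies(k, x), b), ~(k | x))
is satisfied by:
  {b: False, k: False, x: False}
  {x: True, b: False, k: False}
  {x: True, k: True, b: False}
  {b: True, k: False, x: False}


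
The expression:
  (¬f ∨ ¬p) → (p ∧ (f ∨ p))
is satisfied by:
  {p: True}


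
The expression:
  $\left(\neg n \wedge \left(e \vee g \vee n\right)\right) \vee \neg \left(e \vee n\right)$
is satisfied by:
  {n: False}


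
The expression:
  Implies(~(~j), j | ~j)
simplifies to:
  True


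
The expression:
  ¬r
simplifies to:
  ¬r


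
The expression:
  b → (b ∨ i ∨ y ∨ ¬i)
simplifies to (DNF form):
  True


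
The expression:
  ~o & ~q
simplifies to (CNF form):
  ~o & ~q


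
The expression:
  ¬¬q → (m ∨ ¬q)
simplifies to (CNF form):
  m ∨ ¬q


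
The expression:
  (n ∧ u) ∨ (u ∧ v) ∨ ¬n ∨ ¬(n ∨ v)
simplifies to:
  u ∨ ¬n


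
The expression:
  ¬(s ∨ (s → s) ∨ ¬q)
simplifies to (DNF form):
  False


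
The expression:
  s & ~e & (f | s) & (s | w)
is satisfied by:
  {s: True, e: False}


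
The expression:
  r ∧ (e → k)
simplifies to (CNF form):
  r ∧ (k ∨ ¬e)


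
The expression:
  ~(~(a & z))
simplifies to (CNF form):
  a & z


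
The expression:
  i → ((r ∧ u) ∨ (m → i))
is always true.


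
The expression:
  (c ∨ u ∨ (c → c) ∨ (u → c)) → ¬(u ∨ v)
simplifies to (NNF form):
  ¬u ∧ ¬v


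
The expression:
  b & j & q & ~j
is never true.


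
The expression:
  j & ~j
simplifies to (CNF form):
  False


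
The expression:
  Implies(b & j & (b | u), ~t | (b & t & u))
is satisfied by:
  {u: True, t: False, b: False, j: False}
  {u: False, t: False, b: False, j: False}
  {j: True, u: True, t: False, b: False}
  {j: True, u: False, t: False, b: False}
  {b: True, u: True, t: False, j: False}
  {b: True, u: False, t: False, j: False}
  {j: True, b: True, u: True, t: False}
  {j: True, b: True, u: False, t: False}
  {t: True, u: True, j: False, b: False}
  {t: True, u: False, j: False, b: False}
  {j: True, t: True, u: True, b: False}
  {j: True, t: True, u: False, b: False}
  {b: True, t: True, u: True, j: False}
  {b: True, t: True, u: False, j: False}
  {b: True, t: True, j: True, u: True}


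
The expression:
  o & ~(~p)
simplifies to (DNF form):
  o & p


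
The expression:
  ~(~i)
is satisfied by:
  {i: True}


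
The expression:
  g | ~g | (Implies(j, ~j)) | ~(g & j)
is always true.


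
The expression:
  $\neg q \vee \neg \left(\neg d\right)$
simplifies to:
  $d \vee \neg q$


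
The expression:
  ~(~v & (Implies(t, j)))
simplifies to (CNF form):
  (t | v) & (v | ~j)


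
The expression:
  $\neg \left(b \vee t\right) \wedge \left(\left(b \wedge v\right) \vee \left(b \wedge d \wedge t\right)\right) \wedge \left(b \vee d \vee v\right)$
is never true.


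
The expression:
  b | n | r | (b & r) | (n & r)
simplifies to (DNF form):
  b | n | r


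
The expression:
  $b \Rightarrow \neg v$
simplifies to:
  $\neg b \vee \neg v$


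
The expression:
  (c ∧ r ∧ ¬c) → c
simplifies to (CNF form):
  True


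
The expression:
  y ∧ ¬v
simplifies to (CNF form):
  y ∧ ¬v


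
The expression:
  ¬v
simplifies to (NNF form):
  ¬v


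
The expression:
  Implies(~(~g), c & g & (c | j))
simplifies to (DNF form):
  c | ~g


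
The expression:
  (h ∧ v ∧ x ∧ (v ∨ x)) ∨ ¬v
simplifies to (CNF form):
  (h ∨ ¬v) ∧ (x ∨ ¬v)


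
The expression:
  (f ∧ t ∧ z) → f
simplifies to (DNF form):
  True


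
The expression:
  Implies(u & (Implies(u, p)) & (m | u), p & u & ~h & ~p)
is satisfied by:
  {p: False, u: False}
  {u: True, p: False}
  {p: True, u: False}


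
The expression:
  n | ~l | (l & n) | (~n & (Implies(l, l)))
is always true.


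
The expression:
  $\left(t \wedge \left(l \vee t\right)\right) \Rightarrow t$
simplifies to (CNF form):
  $\text{True}$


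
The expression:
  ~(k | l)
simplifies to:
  ~k & ~l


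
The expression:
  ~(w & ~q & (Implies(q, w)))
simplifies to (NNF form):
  q | ~w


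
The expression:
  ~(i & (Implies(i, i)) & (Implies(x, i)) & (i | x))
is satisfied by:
  {i: False}


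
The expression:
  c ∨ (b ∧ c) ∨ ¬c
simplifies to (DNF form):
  True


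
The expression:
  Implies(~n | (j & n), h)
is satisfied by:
  {h: True, n: True, j: False}
  {h: True, n: False, j: False}
  {j: True, h: True, n: True}
  {j: True, h: True, n: False}
  {n: True, j: False, h: False}


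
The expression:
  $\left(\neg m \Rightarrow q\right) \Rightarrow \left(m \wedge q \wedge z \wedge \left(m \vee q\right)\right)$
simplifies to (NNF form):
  $\left(m \vee \neg q\right) \wedge \left(q \vee \neg m\right) \wedge \left(z \vee \neg q\right)$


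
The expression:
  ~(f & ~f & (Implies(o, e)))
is always true.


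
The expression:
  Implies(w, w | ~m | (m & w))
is always true.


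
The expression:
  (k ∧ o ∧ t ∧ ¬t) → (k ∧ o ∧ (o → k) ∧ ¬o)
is always true.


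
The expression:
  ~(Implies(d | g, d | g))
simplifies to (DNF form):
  False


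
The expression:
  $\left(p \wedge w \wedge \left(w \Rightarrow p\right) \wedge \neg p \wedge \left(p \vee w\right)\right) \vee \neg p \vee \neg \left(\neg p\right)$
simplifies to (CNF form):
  $\text{True}$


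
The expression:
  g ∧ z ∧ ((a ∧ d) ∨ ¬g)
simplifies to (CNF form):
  a ∧ d ∧ g ∧ z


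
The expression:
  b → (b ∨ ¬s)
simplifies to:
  True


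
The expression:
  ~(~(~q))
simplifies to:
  ~q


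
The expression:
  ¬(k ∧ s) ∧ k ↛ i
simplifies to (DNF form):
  k ∧ ¬i ∧ ¬s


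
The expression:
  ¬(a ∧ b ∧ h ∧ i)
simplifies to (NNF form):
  ¬a ∨ ¬b ∨ ¬h ∨ ¬i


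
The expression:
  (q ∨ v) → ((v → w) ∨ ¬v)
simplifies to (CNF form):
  w ∨ ¬v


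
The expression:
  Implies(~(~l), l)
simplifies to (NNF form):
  True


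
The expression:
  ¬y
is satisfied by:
  {y: False}


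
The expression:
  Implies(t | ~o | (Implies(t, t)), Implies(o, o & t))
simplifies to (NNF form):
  t | ~o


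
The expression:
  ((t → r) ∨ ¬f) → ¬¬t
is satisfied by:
  {t: True}


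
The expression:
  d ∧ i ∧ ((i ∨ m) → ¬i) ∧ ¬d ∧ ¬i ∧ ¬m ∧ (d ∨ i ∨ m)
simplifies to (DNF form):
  False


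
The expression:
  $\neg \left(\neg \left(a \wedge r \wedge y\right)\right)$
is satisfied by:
  {r: True, a: True, y: True}


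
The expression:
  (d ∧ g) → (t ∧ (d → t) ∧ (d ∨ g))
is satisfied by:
  {t: True, g: False, d: False}
  {g: False, d: False, t: False}
  {d: True, t: True, g: False}
  {d: True, g: False, t: False}
  {t: True, g: True, d: False}
  {g: True, t: False, d: False}
  {d: True, g: True, t: True}


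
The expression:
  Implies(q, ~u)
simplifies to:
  ~q | ~u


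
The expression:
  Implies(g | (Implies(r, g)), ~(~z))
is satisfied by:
  {z: True, r: True, g: False}
  {z: True, r: False, g: False}
  {z: True, g: True, r: True}
  {z: True, g: True, r: False}
  {r: True, g: False, z: False}


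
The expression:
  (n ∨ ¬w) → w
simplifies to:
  w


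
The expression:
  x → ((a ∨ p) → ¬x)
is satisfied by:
  {a: False, x: False, p: False}
  {p: True, a: False, x: False}
  {a: True, p: False, x: False}
  {p: True, a: True, x: False}
  {x: True, p: False, a: False}


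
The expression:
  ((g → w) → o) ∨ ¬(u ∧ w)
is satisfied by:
  {o: True, w: False, u: False}
  {w: False, u: False, o: False}
  {o: True, u: True, w: False}
  {u: True, w: False, o: False}
  {o: True, w: True, u: False}
  {w: True, o: False, u: False}
  {o: True, u: True, w: True}


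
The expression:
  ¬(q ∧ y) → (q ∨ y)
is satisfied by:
  {y: True, q: True}
  {y: True, q: False}
  {q: True, y: False}


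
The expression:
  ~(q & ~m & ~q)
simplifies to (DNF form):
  True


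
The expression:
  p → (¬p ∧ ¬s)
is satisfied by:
  {p: False}


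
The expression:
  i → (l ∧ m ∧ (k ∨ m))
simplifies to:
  (l ∧ m) ∨ ¬i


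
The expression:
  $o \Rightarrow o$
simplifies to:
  $\text{True}$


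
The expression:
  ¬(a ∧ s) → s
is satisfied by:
  {s: True}


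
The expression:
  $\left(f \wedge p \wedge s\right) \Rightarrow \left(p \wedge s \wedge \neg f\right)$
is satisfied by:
  {s: False, p: False, f: False}
  {f: True, s: False, p: False}
  {p: True, s: False, f: False}
  {f: True, p: True, s: False}
  {s: True, f: False, p: False}
  {f: True, s: True, p: False}
  {p: True, s: True, f: False}


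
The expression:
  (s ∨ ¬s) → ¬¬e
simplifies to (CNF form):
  e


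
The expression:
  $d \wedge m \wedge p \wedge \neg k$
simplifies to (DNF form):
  $d \wedge m \wedge p \wedge \neg k$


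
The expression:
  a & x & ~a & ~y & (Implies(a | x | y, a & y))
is never true.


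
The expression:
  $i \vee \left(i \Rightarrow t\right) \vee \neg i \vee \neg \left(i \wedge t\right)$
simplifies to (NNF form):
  $\text{True}$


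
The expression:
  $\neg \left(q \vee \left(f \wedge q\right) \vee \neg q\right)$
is never true.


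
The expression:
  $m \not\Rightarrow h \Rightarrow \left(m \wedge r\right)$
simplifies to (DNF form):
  $h \vee r \vee \neg m$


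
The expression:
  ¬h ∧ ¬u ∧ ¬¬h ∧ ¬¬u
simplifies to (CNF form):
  False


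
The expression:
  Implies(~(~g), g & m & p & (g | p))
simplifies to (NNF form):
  ~g | (m & p)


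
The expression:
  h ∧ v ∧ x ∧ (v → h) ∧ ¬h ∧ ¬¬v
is never true.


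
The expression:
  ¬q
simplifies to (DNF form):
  ¬q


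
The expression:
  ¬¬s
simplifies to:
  s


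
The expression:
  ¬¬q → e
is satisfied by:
  {e: True, q: False}
  {q: False, e: False}
  {q: True, e: True}


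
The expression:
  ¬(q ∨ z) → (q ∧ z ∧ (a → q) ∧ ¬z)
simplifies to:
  q ∨ z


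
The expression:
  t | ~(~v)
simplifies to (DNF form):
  t | v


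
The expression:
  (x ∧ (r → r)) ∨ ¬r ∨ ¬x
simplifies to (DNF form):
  True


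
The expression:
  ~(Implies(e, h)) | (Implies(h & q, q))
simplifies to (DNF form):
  True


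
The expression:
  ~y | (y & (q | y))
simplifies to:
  True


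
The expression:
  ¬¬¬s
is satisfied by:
  {s: False}


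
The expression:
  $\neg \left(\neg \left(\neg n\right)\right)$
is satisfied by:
  {n: False}


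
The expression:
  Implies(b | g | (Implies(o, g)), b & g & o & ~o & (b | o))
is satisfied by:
  {o: True, g: False, b: False}


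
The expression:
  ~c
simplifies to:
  ~c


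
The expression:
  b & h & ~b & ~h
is never true.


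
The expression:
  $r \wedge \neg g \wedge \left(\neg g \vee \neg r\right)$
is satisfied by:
  {r: True, g: False}


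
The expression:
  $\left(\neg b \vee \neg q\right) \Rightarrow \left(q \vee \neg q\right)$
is always true.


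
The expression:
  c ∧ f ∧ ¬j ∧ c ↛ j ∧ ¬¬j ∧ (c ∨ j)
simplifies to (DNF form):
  False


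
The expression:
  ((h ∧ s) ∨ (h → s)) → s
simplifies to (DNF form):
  h ∨ s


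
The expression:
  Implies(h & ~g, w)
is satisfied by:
  {g: True, w: True, h: False}
  {g: True, h: False, w: False}
  {w: True, h: False, g: False}
  {w: False, h: False, g: False}
  {g: True, w: True, h: True}
  {g: True, h: True, w: False}
  {w: True, h: True, g: False}


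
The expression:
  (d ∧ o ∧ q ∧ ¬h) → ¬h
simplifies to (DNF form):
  True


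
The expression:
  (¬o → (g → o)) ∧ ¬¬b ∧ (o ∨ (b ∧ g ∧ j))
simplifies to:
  b ∧ o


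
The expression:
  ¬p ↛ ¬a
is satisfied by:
  {a: True, p: False}


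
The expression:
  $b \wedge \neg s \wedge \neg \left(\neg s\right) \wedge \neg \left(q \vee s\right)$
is never true.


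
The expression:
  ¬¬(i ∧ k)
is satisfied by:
  {i: True, k: True}


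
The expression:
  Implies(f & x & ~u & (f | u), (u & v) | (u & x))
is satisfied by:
  {u: True, x: False, f: False}
  {u: False, x: False, f: False}
  {f: True, u: True, x: False}
  {f: True, u: False, x: False}
  {x: True, u: True, f: False}
  {x: True, u: False, f: False}
  {x: True, f: True, u: True}


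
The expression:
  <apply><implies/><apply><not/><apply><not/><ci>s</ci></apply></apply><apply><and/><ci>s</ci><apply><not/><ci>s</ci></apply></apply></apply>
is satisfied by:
  {s: False}


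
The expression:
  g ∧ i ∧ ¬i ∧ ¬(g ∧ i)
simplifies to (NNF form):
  False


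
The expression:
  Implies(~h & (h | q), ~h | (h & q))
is always true.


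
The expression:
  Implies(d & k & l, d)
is always true.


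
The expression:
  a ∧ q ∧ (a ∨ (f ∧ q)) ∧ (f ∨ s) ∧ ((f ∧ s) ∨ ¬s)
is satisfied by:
  {a: True, f: True, q: True}


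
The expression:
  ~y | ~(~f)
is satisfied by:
  {f: True, y: False}
  {y: False, f: False}
  {y: True, f: True}


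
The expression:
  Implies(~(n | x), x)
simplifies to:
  n | x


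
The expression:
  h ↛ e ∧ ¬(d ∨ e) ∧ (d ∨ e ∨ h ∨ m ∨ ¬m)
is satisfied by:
  {h: True, d: False, e: False}


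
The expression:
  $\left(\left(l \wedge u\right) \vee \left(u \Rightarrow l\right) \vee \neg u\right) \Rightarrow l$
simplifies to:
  $l \vee u$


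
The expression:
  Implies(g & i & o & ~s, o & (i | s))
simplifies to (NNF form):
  True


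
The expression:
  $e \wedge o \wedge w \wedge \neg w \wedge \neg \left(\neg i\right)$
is never true.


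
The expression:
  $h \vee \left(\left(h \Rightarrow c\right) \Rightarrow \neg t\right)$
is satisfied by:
  {h: True, t: False}
  {t: False, h: False}
  {t: True, h: True}


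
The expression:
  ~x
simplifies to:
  ~x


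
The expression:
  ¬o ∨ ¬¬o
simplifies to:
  True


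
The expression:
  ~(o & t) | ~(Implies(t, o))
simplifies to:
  ~o | ~t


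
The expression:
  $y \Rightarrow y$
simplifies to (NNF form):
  $\text{True}$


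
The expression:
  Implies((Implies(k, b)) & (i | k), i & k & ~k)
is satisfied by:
  {k: False, i: False, b: False}
  {b: True, k: False, i: False}
  {k: True, b: False, i: False}
  {i: True, k: True, b: False}


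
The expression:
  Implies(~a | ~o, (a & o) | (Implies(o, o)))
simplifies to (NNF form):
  True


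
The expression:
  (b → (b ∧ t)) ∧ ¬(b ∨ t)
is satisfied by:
  {t: False, b: False}


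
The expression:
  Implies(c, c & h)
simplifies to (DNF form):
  h | ~c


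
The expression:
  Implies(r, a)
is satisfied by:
  {a: True, r: False}
  {r: False, a: False}
  {r: True, a: True}


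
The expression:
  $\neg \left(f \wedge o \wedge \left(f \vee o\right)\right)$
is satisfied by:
  {o: False, f: False}
  {f: True, o: False}
  {o: True, f: False}


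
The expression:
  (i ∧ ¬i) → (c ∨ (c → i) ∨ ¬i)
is always true.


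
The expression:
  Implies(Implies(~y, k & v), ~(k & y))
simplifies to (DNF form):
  ~k | ~y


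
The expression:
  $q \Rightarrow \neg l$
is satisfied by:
  {l: False, q: False}
  {q: True, l: False}
  {l: True, q: False}


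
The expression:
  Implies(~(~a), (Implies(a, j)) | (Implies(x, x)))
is always true.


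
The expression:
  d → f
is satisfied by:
  {f: True, d: False}
  {d: False, f: False}
  {d: True, f: True}


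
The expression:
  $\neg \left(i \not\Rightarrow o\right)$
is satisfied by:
  {o: True, i: False}
  {i: False, o: False}
  {i: True, o: True}


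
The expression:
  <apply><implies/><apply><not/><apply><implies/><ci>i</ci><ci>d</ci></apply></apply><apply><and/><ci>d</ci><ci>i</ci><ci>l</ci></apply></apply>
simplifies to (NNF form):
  <apply><or/><ci>d</ci><apply><not/><ci>i</ci></apply></apply>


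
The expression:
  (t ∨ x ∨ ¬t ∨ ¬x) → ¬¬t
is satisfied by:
  {t: True}


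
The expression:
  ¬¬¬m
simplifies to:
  ¬m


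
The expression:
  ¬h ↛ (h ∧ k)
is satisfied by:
  {h: False}


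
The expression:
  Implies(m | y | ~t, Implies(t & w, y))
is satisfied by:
  {y: True, w: False, m: False, t: False}
  {y: False, w: False, m: False, t: False}
  {y: True, t: True, w: False, m: False}
  {t: True, y: False, w: False, m: False}
  {y: True, m: True, t: False, w: False}
  {m: True, t: False, w: False, y: False}
  {y: True, t: True, m: True, w: False}
  {t: True, m: True, y: False, w: False}
  {y: True, w: True, t: False, m: False}
  {w: True, t: False, m: False, y: False}
  {y: True, t: True, w: True, m: False}
  {t: True, w: True, y: False, m: False}
  {y: True, m: True, w: True, t: False}
  {m: True, w: True, t: False, y: False}
  {y: True, t: True, m: True, w: True}


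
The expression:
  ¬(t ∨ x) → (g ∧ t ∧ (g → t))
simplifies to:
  t ∨ x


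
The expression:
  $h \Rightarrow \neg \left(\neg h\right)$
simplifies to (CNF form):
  $\text{True}$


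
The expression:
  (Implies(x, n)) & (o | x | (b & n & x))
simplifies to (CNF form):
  (n | o) & (o | x) & (n | ~x) & (x | ~x)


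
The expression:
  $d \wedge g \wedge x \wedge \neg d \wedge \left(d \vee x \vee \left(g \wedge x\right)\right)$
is never true.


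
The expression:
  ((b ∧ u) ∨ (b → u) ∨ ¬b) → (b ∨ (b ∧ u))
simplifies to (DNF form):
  b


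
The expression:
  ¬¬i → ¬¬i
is always true.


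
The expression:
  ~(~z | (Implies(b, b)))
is never true.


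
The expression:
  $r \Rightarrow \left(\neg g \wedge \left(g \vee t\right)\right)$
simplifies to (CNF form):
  $\left(t \vee \neg r\right) \wedge \left(\neg g \vee \neg r\right)$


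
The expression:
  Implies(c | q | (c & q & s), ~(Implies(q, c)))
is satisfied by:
  {c: False}


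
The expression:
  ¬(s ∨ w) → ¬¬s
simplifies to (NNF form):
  s ∨ w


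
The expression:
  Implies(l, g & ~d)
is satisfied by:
  {g: True, l: False, d: False}
  {g: False, l: False, d: False}
  {d: True, g: True, l: False}
  {d: True, g: False, l: False}
  {l: True, g: True, d: False}


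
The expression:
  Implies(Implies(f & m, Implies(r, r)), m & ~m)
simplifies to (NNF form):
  False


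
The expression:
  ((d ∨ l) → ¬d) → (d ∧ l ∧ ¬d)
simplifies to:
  d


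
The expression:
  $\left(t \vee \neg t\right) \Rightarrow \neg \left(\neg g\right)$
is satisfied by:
  {g: True}


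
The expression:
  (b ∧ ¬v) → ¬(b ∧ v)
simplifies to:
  True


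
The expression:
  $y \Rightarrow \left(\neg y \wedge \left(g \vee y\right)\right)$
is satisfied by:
  {y: False}


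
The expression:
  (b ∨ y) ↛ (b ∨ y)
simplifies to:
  False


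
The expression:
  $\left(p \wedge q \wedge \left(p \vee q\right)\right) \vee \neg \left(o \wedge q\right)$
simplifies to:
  $p \vee \neg o \vee \neg q$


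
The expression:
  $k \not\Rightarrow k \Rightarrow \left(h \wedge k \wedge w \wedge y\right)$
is always true.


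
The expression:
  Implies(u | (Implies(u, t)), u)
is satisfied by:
  {u: True}


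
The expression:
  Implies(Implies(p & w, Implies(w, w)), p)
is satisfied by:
  {p: True}


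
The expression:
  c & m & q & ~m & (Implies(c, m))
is never true.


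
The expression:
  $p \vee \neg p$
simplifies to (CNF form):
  $\text{True}$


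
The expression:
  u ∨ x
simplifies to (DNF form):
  u ∨ x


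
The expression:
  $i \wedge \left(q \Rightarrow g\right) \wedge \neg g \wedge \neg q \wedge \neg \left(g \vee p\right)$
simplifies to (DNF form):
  $i \wedge \neg g \wedge \neg p \wedge \neg q$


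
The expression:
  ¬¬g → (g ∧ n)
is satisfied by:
  {n: True, g: False}
  {g: False, n: False}
  {g: True, n: True}


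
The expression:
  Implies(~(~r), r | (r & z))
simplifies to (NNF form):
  True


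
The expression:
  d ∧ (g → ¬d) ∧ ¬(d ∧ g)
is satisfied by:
  {d: True, g: False}


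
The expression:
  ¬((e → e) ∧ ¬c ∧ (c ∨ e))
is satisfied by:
  {c: True, e: False}
  {e: False, c: False}
  {e: True, c: True}


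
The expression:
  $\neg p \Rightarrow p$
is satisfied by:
  {p: True}


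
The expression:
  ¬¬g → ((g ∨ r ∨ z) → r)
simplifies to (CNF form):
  r ∨ ¬g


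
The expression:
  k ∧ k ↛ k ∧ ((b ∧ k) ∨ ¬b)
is never true.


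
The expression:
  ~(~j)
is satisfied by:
  {j: True}


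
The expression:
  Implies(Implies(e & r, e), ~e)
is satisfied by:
  {e: False}


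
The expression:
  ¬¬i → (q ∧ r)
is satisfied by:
  {r: True, q: True, i: False}
  {r: True, q: False, i: False}
  {q: True, r: False, i: False}
  {r: False, q: False, i: False}
  {r: True, i: True, q: True}


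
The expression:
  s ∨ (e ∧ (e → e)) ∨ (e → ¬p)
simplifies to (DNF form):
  True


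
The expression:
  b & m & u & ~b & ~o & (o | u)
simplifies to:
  False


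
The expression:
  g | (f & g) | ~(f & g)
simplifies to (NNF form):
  True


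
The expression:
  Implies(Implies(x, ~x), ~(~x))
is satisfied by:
  {x: True}


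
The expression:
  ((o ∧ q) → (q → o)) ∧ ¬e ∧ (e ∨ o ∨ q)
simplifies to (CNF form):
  ¬e ∧ (o ∨ q)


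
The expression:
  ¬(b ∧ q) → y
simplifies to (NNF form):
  y ∨ (b ∧ q)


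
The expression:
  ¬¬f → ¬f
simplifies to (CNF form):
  ¬f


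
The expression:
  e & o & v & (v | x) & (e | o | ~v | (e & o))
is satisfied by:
  {e: True, o: True, v: True}


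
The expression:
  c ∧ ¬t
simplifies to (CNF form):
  c ∧ ¬t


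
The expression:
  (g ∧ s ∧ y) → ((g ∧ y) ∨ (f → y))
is always true.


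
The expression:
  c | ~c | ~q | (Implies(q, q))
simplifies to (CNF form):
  True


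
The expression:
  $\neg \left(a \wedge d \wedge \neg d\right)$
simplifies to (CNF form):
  $\text{True}$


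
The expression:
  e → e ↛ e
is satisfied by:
  {e: False}


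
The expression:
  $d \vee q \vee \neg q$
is always true.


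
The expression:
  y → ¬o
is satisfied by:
  {o: False, y: False}
  {y: True, o: False}
  {o: True, y: False}


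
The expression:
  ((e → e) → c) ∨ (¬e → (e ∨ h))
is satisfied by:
  {c: True, e: True, h: True}
  {c: True, e: True, h: False}
  {c: True, h: True, e: False}
  {c: True, h: False, e: False}
  {e: True, h: True, c: False}
  {e: True, h: False, c: False}
  {h: True, e: False, c: False}


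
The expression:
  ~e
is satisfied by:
  {e: False}


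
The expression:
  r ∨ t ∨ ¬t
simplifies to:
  True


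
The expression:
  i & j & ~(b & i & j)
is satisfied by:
  {i: True, j: True, b: False}


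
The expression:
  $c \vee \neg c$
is always true.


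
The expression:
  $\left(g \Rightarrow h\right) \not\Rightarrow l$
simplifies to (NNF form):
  $\neg l \wedge \left(h \vee \neg g\right)$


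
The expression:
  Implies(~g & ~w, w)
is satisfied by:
  {g: True, w: True}
  {g: True, w: False}
  {w: True, g: False}


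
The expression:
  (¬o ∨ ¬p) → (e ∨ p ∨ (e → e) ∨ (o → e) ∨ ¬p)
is always true.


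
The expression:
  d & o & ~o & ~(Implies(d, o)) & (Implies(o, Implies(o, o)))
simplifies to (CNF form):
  False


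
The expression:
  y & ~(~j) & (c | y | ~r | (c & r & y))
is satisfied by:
  {j: True, y: True}


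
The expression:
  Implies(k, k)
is always true.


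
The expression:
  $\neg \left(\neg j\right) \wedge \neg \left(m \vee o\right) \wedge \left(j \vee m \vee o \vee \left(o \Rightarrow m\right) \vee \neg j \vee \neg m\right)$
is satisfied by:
  {j: True, o: False, m: False}


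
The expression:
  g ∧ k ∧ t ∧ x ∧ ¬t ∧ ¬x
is never true.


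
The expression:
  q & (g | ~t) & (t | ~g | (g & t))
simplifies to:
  q & (g | ~t) & (t | ~g)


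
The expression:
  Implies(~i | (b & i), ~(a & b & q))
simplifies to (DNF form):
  ~a | ~b | ~q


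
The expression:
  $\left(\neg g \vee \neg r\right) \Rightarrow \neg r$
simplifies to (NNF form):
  $g \vee \neg r$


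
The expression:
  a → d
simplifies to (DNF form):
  d ∨ ¬a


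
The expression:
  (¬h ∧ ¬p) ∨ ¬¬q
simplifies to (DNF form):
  q ∨ (¬h ∧ ¬p)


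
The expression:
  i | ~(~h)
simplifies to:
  h | i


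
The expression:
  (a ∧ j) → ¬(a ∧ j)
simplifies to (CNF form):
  ¬a ∨ ¬j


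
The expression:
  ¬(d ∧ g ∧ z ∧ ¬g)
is always true.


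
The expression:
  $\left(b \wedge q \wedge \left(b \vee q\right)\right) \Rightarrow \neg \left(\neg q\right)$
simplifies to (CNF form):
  $\text{True}$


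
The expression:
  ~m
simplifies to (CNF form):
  ~m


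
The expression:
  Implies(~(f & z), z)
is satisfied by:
  {z: True}


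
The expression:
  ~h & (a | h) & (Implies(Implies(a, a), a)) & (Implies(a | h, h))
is never true.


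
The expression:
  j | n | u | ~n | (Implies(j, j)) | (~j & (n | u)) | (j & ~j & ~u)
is always true.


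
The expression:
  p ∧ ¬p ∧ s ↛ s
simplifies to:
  False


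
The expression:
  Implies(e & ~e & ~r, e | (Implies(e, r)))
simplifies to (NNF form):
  True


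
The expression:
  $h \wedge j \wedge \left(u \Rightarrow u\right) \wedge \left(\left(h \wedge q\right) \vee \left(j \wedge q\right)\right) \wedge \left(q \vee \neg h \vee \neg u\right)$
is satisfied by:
  {h: True, j: True, q: True}


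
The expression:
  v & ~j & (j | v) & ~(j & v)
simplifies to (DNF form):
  v & ~j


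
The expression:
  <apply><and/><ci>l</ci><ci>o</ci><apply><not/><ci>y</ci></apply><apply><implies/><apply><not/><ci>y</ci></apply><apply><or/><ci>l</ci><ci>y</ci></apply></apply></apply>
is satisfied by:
  {o: True, l: True, y: False}


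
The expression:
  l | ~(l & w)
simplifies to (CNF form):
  True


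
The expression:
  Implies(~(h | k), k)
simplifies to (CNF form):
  h | k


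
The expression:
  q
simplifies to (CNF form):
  q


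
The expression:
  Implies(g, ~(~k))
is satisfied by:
  {k: True, g: False}
  {g: False, k: False}
  {g: True, k: True}


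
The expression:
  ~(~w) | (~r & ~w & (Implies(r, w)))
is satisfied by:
  {w: True, r: False}
  {r: False, w: False}
  {r: True, w: True}


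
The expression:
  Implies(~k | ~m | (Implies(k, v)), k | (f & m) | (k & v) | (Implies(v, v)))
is always true.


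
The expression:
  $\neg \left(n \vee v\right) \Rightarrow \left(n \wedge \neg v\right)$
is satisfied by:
  {n: True, v: True}
  {n: True, v: False}
  {v: True, n: False}


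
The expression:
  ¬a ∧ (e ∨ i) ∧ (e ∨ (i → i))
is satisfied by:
  {i: True, e: True, a: False}
  {i: True, e: False, a: False}
  {e: True, i: False, a: False}


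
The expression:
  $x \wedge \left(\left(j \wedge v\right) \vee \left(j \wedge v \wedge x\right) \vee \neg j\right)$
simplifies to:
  $x \wedge \left(v \vee \neg j\right)$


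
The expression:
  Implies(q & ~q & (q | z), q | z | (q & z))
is always true.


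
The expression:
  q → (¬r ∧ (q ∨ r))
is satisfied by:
  {q: False, r: False}
  {r: True, q: False}
  {q: True, r: False}


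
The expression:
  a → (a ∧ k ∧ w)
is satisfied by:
  {w: True, k: True, a: False}
  {w: True, k: False, a: False}
  {k: True, w: False, a: False}
  {w: False, k: False, a: False}
  {a: True, w: True, k: True}


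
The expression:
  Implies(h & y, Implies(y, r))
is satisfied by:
  {r: True, h: False, y: False}
  {h: False, y: False, r: False}
  {r: True, y: True, h: False}
  {y: True, h: False, r: False}
  {r: True, h: True, y: False}
  {h: True, r: False, y: False}
  {r: True, y: True, h: True}


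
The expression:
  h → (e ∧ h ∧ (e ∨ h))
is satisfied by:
  {e: True, h: False}
  {h: False, e: False}
  {h: True, e: True}


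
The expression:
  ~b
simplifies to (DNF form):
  ~b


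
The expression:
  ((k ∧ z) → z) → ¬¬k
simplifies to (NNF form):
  k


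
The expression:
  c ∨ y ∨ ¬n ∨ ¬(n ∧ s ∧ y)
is always true.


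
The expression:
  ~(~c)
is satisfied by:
  {c: True}


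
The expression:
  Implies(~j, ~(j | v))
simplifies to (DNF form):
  j | ~v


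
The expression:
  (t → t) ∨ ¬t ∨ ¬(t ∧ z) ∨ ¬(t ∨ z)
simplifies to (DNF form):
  True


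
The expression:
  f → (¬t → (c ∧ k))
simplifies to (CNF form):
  (c ∨ t ∨ ¬f) ∧ (k ∨ t ∨ ¬f)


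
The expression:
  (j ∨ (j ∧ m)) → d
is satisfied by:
  {d: True, j: False}
  {j: False, d: False}
  {j: True, d: True}


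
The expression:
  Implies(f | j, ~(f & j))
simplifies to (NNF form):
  ~f | ~j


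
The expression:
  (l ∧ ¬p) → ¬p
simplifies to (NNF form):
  True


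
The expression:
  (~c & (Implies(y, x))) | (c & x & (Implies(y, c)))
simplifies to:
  x | (~c & ~y)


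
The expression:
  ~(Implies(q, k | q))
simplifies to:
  False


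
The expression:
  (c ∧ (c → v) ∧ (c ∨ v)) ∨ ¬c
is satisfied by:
  {v: True, c: False}
  {c: False, v: False}
  {c: True, v: True}


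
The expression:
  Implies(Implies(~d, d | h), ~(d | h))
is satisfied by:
  {d: False, h: False}


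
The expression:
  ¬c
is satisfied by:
  {c: False}


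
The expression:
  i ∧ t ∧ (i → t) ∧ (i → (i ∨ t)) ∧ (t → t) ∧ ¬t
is never true.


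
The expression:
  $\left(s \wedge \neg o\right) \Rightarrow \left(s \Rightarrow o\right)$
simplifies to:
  $o \vee \neg s$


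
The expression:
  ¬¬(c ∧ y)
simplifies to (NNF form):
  c ∧ y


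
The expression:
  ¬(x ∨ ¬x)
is never true.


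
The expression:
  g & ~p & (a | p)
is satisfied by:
  {a: True, g: True, p: False}


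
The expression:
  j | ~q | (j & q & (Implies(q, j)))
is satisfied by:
  {j: True, q: False}
  {q: False, j: False}
  {q: True, j: True}


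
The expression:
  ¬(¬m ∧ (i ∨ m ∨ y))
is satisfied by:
  {m: True, i: False, y: False}
  {y: True, m: True, i: False}
  {m: True, i: True, y: False}
  {y: True, m: True, i: True}
  {y: False, i: False, m: False}


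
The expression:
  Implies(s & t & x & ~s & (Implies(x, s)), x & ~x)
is always true.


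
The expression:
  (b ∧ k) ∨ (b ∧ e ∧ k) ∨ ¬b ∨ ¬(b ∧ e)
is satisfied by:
  {k: True, e: False, b: False}
  {e: False, b: False, k: False}
  {b: True, k: True, e: False}
  {b: True, e: False, k: False}
  {k: True, e: True, b: False}
  {e: True, k: False, b: False}
  {b: True, e: True, k: True}


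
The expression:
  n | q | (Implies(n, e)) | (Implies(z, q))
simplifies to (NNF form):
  True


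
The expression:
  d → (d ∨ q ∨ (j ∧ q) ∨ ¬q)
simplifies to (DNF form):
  True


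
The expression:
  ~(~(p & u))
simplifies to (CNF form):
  p & u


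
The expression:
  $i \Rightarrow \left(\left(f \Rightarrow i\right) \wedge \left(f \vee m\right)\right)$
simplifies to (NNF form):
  $f \vee m \vee \neg i$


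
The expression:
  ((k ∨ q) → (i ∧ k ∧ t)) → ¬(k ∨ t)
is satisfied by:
  {q: True, k: False, t: False, i: False}
  {q: False, k: False, t: False, i: False}
  {i: True, q: True, k: False, t: False}
  {i: True, q: False, k: False, t: False}
  {k: True, q: True, i: False, t: False}
  {k: True, i: False, q: False, t: False}
  {i: True, k: True, q: True, t: False}
  {i: True, k: True, q: False, t: False}
  {t: True, q: True, k: False, i: False}
  {i: True, t: True, q: True, k: False}
  {t: True, k: True, q: True, i: False}
  {t: True, k: True, q: False, i: False}


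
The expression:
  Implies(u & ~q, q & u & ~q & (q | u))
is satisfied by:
  {q: True, u: False}
  {u: False, q: False}
  {u: True, q: True}


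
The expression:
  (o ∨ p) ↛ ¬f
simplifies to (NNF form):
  f ∧ (o ∨ p)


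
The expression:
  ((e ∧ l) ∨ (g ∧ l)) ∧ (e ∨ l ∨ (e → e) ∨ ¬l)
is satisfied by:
  {e: True, g: True, l: True}
  {e: True, l: True, g: False}
  {g: True, l: True, e: False}


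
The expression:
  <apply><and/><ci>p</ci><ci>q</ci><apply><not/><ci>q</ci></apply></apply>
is never true.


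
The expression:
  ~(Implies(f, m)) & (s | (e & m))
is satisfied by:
  {s: True, f: True, m: False}


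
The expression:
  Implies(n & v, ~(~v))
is always true.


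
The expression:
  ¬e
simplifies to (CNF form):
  ¬e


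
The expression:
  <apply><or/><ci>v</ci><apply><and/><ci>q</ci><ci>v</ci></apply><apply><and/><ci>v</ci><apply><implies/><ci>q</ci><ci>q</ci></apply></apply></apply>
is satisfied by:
  {v: True}


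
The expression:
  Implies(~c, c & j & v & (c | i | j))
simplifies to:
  c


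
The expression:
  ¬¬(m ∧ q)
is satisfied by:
  {m: True, q: True}


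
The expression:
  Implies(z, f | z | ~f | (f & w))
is always true.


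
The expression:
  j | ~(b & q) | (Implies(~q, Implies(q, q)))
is always true.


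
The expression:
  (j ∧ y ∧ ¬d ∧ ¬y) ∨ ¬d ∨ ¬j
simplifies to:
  ¬d ∨ ¬j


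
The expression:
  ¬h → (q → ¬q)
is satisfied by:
  {h: True, q: False}
  {q: False, h: False}
  {q: True, h: True}


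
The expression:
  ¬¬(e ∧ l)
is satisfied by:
  {e: True, l: True}


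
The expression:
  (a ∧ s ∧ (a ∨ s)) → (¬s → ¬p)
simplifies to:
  True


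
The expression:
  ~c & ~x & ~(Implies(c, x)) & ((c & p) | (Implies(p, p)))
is never true.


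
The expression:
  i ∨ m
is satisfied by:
  {i: True, m: True}
  {i: True, m: False}
  {m: True, i: False}


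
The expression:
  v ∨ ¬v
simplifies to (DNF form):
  True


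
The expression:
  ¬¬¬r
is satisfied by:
  {r: False}
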